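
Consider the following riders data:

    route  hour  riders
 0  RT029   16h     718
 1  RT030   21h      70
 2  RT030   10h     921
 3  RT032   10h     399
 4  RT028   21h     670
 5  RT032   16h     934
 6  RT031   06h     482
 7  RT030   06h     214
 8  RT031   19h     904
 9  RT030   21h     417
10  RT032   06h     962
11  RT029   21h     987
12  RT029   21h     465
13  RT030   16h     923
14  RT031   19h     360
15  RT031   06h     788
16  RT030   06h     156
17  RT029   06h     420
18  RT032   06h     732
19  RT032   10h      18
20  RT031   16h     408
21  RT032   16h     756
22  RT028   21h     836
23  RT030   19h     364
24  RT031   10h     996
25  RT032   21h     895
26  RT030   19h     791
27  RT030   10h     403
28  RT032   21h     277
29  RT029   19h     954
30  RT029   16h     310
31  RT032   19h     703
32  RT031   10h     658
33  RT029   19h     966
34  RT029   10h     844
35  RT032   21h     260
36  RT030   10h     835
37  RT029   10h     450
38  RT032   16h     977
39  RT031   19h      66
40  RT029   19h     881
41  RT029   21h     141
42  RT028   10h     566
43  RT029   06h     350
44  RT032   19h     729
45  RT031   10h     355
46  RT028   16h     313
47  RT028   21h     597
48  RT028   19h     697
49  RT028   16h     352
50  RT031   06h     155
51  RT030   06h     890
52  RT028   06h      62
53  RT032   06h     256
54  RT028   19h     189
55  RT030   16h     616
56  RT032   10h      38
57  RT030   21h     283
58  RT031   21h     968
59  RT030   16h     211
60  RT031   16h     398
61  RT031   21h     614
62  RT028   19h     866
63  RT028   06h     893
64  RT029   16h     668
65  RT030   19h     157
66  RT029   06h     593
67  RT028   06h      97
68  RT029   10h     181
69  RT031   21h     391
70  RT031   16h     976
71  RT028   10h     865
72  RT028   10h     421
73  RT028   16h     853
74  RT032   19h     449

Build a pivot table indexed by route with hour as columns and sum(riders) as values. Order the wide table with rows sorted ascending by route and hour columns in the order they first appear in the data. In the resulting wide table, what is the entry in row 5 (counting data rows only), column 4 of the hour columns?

1950

With rows sorted ascending by route, row 5 is route=RT032. hour columns in first-appearance order: 16h, 21h, 10h, 06h, 19h; column 4 is 06h.
Long rows with route=RT032, hour=06h: 962 + 732 + 256 = 1950.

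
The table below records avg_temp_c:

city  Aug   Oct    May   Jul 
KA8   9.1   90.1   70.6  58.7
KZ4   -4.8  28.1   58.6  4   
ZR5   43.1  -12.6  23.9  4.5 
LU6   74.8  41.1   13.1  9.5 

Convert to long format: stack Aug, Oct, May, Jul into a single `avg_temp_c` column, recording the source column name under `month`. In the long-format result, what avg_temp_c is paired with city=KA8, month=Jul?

Unpivoting turns each (city, wide-column) pair into one long row.
The wide cell at row KA8, column Jul holds 58.7, so the long row (KA8, Jul) has avg_temp_c=58.7.

58.7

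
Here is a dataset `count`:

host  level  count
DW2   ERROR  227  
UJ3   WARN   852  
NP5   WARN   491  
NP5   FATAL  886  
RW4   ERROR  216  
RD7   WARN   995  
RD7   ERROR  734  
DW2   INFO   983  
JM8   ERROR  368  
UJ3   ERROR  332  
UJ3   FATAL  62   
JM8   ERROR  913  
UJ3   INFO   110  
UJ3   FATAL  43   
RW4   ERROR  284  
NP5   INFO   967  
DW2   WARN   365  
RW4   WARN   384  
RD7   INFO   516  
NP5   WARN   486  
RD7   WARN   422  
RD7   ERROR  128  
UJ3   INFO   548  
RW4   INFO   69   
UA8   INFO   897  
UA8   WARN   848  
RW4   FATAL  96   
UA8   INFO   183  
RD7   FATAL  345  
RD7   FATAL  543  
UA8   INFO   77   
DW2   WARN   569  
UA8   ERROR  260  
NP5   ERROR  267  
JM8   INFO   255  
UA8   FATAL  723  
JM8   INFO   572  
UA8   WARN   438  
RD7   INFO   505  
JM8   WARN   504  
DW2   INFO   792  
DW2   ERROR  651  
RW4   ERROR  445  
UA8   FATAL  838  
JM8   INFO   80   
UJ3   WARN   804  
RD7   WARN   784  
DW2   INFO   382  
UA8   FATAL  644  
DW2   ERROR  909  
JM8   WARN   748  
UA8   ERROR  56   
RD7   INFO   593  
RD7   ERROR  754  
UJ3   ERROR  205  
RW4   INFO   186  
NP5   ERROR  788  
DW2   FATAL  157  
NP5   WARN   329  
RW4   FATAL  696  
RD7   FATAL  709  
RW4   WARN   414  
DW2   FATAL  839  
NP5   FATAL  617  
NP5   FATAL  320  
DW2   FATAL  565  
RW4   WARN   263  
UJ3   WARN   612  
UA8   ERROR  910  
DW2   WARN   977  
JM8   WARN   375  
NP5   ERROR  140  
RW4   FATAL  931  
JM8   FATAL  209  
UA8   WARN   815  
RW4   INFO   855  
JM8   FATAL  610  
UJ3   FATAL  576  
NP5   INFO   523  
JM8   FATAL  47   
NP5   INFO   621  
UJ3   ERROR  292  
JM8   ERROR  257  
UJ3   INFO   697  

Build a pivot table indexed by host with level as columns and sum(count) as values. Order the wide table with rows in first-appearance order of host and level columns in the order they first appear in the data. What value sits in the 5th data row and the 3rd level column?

1597

With rows in first-appearance order of host, row 5 is host=RD7. level columns in first-appearance order: ERROR, WARN, FATAL, INFO; column 3 is FATAL.
Long rows with host=RD7, level=FATAL: 345 + 543 + 709 = 1597.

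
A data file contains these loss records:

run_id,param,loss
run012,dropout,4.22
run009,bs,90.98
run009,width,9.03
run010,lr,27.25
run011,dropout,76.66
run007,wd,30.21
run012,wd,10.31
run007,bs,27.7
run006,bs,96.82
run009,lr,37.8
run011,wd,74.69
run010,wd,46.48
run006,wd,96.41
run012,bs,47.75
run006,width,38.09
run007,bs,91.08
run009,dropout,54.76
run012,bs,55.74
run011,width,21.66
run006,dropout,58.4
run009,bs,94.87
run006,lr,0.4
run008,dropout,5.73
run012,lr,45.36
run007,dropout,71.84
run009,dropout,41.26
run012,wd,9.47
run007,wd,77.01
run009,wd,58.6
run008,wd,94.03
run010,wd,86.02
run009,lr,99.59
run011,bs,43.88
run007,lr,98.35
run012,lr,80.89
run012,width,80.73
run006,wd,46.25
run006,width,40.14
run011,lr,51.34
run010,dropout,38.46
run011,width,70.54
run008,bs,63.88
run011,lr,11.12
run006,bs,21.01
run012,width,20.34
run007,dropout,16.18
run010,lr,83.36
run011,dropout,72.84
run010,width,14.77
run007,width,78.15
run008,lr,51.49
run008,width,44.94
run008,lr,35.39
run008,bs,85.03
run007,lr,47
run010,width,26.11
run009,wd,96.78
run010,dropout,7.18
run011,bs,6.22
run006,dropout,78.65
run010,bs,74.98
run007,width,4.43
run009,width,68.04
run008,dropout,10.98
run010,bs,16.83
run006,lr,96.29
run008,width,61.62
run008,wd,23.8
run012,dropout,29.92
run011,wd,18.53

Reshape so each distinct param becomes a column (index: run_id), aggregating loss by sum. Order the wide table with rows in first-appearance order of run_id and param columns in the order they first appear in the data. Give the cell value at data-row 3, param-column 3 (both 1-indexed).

With rows in first-appearance order of run_id, row 3 is run_id=run010. param columns in first-appearance order: dropout, bs, width, lr, wd; column 3 is width.
Long rows with run_id=run010, param=width: 14.77 + 26.11 = 40.88.

40.88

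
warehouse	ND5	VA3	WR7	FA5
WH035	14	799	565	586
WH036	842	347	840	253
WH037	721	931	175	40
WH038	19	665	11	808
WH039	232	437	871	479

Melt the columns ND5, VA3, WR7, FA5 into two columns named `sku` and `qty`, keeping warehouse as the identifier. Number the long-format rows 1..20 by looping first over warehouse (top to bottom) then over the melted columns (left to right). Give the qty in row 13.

20 rows total (5 × 4). Row 13: index ⌊(13-1)/4⌋ = 3 into warehouse → WH038; (13-1) mod 4 = 0 into the melted columns → ND5.
So row 13 is (WH038, ND5, 19); qty = 19.

19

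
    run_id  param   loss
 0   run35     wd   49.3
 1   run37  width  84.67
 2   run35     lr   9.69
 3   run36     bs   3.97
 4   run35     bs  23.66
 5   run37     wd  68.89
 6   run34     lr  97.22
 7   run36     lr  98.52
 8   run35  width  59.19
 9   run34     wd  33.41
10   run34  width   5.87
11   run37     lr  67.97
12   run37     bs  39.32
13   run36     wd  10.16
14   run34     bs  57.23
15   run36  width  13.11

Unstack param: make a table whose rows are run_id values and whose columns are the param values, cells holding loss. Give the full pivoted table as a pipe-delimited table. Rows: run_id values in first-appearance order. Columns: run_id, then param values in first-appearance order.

| run_id | wd | width | lr | bs |
| run35 | 49.3 | 59.19 | 9.69 | 23.66 |
| run37 | 68.89 | 84.67 | 67.97 | 39.32 |
| run36 | 10.16 | 13.11 | 98.52 | 3.97 |
| run34 | 33.41 | 5.87 | 97.22 | 57.23 |

Columns: run_id plus the 4 distinct param values (wd, width, lr, bs).
For example, row run35 column wd takes loss=49.3 from the long row (run35, wd).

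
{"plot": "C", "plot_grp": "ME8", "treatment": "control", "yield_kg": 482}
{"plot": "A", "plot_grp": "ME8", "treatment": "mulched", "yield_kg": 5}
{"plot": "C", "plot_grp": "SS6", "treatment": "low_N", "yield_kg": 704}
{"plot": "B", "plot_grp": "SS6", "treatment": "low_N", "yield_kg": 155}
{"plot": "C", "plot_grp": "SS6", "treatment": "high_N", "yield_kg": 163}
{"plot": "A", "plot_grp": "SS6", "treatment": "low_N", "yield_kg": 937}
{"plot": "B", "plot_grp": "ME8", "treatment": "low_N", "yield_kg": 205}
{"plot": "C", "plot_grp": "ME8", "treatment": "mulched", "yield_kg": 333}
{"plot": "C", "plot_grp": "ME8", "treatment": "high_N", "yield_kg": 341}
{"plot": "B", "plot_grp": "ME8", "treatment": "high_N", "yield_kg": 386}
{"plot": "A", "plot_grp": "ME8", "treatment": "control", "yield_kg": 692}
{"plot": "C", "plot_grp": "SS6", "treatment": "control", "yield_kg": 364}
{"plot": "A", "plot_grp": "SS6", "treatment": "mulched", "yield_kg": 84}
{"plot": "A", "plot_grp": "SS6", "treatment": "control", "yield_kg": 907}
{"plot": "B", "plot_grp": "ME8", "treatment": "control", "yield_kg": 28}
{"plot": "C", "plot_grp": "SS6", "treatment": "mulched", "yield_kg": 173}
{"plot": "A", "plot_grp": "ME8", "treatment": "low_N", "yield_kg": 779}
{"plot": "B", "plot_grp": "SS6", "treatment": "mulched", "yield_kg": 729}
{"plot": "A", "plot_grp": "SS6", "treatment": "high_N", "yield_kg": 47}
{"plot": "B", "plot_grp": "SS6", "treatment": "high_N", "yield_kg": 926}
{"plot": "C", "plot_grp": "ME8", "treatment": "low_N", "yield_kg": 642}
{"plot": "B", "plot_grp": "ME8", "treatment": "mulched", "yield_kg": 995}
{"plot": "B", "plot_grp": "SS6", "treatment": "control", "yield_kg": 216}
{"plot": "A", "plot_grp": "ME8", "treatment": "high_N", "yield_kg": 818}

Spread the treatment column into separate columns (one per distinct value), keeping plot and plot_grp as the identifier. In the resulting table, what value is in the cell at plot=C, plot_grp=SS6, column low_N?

704

Wide layout: rows indexed by plot and plot_grp, columns are the 4 distinct treatment values (control, mulched, low_N, high_N).
Cell (plot=C, plot_grp=SS6, treatment=low_N) draws from the long row where plot=C, plot_grp=SS6 and treatment=low_N, which has yield_kg=704.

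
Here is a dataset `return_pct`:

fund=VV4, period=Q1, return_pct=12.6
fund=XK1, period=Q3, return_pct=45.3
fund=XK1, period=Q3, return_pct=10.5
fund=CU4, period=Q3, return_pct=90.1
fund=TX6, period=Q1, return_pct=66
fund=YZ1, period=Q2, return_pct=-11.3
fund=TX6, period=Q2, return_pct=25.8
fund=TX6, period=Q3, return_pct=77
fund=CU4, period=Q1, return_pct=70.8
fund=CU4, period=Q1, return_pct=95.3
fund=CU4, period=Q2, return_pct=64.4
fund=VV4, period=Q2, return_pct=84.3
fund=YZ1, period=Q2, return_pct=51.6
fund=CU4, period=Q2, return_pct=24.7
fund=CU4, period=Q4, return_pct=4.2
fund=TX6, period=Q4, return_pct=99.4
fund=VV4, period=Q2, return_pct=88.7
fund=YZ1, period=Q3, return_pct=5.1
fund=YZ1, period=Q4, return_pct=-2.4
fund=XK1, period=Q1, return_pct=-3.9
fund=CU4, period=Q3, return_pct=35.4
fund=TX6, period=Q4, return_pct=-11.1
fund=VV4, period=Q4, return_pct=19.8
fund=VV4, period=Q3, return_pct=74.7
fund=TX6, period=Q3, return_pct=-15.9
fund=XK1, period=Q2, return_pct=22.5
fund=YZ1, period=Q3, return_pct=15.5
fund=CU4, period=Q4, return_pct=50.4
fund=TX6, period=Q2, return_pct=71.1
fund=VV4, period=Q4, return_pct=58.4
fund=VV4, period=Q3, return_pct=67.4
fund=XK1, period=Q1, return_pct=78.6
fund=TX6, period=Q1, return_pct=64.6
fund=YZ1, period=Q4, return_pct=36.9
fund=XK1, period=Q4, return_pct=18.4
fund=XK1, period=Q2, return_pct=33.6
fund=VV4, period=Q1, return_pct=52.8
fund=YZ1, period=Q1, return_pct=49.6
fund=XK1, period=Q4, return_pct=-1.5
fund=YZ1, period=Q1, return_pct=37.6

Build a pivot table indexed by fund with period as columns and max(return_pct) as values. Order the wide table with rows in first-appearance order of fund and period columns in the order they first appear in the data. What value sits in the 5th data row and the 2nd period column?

15.5

With rows in first-appearance order of fund, row 5 is fund=YZ1. period columns in first-appearance order: Q1, Q3, Q2, Q4; column 2 is Q3.
Long rows with fund=YZ1, period=Q3: max(5.1, 15.5) = 15.5.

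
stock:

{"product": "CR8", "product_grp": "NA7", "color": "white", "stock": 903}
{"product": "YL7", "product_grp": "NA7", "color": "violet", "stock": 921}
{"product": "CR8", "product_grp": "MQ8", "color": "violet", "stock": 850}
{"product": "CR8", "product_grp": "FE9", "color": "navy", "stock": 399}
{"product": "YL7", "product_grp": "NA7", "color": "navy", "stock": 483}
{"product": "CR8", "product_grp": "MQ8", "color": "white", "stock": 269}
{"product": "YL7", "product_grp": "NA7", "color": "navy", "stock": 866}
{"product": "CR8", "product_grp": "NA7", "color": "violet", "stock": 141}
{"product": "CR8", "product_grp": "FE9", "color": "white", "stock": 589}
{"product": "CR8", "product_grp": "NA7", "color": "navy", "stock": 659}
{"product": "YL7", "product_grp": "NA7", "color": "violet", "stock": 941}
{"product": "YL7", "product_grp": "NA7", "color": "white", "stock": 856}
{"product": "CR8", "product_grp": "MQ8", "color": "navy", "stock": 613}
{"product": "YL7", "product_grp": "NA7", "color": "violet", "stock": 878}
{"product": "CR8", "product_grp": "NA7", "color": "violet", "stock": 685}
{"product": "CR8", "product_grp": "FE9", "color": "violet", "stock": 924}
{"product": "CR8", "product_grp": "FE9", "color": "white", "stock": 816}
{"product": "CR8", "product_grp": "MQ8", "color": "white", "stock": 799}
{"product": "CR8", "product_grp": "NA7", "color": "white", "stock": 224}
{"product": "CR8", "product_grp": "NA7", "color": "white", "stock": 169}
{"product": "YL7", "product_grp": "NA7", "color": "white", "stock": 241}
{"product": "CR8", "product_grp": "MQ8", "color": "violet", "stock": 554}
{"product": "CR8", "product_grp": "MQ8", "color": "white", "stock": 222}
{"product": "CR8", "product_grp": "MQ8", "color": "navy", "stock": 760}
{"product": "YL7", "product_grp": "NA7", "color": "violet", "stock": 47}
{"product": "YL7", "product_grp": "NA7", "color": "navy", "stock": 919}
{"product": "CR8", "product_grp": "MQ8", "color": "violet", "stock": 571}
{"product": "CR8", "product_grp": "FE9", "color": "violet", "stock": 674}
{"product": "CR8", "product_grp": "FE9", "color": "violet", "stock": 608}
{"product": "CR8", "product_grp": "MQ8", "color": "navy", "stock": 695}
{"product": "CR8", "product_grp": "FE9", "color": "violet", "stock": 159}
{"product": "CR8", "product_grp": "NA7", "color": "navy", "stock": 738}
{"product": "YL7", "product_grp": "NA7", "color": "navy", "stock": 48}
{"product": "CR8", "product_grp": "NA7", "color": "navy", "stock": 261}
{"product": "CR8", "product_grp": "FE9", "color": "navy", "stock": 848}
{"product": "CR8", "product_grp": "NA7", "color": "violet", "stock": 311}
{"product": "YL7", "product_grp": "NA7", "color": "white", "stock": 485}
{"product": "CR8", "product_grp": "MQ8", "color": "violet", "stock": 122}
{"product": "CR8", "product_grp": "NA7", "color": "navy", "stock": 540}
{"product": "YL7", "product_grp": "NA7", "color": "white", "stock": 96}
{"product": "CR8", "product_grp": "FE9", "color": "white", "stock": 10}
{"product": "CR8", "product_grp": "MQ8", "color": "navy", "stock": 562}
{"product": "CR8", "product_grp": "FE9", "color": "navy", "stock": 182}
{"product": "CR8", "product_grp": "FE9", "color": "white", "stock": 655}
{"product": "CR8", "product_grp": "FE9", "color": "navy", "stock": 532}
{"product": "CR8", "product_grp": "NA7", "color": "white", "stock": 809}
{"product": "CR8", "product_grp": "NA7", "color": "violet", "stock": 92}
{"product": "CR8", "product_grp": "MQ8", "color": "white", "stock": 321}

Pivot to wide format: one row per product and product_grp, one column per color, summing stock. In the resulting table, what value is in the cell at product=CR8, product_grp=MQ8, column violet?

Rows with product=CR8, product_grp=MQ8 and color=violet: stock values are 850, 554, 571, 122.
850 + 554 + 571 + 122 = 2097.

2097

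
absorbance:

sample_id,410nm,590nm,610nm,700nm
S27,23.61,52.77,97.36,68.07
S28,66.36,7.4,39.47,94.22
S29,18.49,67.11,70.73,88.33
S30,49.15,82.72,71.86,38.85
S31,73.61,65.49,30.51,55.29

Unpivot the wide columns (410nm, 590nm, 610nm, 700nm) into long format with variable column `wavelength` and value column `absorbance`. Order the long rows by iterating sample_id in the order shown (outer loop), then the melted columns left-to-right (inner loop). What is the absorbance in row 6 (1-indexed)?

7.4

20 rows total (5 × 4). Row 6: index ⌊(6-1)/4⌋ = 1 into sample_id → S28; (6-1) mod 4 = 1 into the melted columns → 590nm.
So row 6 is (S28, 590nm, 7.4); absorbance = 7.4.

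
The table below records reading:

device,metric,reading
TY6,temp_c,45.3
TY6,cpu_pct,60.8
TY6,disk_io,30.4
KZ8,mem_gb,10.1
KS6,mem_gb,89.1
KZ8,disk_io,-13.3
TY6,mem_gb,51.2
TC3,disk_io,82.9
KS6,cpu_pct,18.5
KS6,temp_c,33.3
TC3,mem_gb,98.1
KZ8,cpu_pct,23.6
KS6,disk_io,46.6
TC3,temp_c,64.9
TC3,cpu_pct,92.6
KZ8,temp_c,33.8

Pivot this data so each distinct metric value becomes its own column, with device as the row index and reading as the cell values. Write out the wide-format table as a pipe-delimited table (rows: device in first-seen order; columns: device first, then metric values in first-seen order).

| device | temp_c | cpu_pct | disk_io | mem_gb |
| TY6 | 45.3 | 60.8 | 30.4 | 51.2 |
| KZ8 | 33.8 | 23.6 | -13.3 | 10.1 |
| KS6 | 33.3 | 18.5 | 46.6 | 89.1 |
| TC3 | 64.9 | 92.6 | 82.9 | 98.1 |

Columns: device plus the 4 distinct metric values (temp_c, cpu_pct, disk_io, mem_gb).
For example, row TY6 column temp_c takes reading=45.3 from the long row (TY6, temp_c).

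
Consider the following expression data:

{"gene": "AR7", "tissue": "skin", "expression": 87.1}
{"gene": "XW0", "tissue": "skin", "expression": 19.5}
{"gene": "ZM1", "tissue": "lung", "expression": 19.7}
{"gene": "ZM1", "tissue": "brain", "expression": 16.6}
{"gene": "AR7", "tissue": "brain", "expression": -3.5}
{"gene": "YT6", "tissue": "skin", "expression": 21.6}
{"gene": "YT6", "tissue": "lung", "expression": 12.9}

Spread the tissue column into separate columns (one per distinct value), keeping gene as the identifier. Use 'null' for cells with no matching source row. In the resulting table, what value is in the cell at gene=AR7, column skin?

The long row with gene=AR7, tissue=skin has expression=87.1.

87.1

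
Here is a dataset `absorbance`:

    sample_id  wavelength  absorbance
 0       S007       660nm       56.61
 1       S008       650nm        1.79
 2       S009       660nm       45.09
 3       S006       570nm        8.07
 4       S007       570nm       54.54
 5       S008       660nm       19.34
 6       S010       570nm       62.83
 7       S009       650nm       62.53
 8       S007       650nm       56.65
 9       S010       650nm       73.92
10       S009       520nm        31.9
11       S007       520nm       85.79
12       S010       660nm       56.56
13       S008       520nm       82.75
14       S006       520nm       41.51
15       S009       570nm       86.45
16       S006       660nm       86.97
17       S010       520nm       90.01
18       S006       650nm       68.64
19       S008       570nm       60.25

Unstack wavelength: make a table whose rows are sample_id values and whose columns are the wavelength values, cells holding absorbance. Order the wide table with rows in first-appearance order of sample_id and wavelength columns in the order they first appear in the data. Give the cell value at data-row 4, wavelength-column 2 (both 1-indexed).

With rows in first-appearance order of sample_id, row 4 is sample_id=S006. wavelength columns in first-appearance order: 660nm, 650nm, 570nm, 520nm; column 2 is 650nm.
Long rows with sample_id=S006, wavelength=650nm: absorbance = 68.64.

68.64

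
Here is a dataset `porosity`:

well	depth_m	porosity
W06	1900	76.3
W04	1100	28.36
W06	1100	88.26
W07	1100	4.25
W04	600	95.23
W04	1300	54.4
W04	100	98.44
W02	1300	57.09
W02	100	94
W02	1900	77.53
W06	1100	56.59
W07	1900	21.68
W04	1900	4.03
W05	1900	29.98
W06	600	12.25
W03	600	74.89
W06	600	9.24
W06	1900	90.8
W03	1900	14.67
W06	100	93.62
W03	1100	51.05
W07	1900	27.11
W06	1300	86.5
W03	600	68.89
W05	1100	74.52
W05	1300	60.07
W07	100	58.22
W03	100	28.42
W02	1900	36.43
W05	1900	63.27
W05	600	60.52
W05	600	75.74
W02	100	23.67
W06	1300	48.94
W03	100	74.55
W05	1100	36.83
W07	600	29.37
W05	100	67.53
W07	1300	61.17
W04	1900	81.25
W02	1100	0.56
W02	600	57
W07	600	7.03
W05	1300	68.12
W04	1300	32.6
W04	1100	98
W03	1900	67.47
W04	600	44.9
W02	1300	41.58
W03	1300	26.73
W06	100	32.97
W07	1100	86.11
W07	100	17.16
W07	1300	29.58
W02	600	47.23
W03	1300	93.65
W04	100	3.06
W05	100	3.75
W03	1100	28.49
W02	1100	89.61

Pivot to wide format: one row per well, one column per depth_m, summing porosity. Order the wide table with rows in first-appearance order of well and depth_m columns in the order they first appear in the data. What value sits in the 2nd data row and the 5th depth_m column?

101.50

With rows in first-appearance order of well, row 2 is well=W04. depth_m columns in first-appearance order: 1900, 1100, 600, 1300, 100; column 5 is 100.
Long rows with well=W04, depth_m=100: 98.44 + 3.06 = 101.50.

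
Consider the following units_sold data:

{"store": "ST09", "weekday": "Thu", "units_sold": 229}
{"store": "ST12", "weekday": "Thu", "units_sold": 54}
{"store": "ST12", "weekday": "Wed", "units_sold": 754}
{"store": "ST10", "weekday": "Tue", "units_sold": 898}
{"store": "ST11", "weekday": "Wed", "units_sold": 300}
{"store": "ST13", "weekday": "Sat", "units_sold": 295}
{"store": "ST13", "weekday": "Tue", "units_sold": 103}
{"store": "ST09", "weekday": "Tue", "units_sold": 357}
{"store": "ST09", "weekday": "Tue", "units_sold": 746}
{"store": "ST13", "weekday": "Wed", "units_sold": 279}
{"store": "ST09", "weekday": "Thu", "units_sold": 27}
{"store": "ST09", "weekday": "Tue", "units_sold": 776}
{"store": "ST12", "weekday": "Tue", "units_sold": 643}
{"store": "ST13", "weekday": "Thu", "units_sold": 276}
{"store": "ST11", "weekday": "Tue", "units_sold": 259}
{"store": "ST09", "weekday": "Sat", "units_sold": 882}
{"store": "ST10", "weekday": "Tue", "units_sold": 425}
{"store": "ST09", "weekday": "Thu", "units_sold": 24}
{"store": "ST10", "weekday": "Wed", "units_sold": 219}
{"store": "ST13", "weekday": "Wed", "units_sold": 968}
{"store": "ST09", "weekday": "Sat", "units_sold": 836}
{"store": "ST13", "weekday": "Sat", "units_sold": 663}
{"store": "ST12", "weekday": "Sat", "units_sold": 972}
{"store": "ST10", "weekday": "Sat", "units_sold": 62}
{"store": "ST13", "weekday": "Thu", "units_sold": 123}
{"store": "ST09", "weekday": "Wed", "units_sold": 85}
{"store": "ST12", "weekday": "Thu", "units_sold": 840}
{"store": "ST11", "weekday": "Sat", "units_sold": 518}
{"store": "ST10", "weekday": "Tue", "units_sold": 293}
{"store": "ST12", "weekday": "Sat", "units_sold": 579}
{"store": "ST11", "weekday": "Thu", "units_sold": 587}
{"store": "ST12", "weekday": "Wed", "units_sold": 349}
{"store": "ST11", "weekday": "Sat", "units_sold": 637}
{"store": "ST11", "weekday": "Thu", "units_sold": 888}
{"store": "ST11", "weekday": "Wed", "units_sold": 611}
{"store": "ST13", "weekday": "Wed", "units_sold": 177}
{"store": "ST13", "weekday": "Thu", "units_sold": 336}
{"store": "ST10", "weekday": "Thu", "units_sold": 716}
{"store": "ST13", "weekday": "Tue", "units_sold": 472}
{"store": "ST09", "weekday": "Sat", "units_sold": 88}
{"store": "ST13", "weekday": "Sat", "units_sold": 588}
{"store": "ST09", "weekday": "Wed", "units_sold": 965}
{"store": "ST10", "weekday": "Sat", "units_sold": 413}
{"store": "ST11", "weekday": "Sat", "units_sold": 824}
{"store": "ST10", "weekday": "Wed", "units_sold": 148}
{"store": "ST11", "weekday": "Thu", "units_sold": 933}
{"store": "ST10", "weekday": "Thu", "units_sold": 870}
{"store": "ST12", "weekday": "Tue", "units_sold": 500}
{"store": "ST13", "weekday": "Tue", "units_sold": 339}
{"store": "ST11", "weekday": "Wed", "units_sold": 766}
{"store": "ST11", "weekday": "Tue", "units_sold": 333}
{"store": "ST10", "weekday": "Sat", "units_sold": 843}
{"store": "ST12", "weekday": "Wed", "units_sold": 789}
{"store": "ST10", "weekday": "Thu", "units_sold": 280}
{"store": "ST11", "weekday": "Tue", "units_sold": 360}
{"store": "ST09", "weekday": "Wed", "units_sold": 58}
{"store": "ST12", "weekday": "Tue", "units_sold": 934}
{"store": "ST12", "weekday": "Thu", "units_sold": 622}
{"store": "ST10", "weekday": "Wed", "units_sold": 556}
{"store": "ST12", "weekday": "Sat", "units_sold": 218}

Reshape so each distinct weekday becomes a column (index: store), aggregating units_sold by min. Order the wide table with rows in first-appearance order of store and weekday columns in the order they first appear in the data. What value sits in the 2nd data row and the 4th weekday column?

With rows in first-appearance order of store, row 2 is store=ST12. weekday columns in first-appearance order: Thu, Wed, Tue, Sat; column 4 is Sat.
Long rows with store=ST12, weekday=Sat: min(972, 579, 218) = 218.

218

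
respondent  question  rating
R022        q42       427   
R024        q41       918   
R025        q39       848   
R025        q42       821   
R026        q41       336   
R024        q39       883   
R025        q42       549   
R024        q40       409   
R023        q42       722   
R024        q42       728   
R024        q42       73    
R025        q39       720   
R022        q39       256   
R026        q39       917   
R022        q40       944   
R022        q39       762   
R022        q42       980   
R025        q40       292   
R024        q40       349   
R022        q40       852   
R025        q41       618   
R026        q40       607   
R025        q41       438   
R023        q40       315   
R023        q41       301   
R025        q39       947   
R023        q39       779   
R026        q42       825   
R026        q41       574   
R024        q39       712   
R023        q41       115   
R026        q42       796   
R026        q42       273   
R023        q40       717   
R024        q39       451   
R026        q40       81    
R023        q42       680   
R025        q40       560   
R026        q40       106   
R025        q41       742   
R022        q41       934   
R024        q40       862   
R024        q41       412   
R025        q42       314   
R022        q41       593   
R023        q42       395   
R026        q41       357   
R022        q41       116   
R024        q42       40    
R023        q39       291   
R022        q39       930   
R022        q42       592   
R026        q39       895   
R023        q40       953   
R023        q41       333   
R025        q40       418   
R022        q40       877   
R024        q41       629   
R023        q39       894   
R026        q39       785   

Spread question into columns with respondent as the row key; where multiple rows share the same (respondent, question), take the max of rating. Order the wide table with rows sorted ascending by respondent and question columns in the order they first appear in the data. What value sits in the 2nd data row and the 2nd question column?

With rows sorted ascending by respondent, row 2 is respondent=R023. question columns in first-appearance order: q42, q41, q39, q40; column 2 is q41.
Long rows with respondent=R023, question=q41: max(301, 115, 333) = 333.

333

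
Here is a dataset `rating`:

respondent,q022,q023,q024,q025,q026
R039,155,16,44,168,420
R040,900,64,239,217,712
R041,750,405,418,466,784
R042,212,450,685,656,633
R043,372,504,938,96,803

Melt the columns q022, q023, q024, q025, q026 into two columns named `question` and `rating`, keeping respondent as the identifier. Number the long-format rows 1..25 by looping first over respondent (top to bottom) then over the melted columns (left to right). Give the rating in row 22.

25 rows total (5 × 5). Row 22: index ⌊(22-1)/5⌋ = 4 into respondent → R043; (22-1) mod 5 = 1 into the melted columns → q023.
So row 22 is (R043, q023, 504); rating = 504.

504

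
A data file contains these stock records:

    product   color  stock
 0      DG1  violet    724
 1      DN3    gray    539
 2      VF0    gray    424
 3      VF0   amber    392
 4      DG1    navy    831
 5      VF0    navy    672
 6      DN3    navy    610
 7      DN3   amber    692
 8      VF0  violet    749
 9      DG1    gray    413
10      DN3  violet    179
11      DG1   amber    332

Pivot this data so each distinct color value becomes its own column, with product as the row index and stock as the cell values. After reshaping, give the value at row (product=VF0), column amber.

392

Wide layout: rows indexed by product, columns are the 4 distinct color values (violet, gray, amber, navy).
Cell (product=VF0, color=amber) draws from the long row where product=VF0 and color=amber, which has stock=392.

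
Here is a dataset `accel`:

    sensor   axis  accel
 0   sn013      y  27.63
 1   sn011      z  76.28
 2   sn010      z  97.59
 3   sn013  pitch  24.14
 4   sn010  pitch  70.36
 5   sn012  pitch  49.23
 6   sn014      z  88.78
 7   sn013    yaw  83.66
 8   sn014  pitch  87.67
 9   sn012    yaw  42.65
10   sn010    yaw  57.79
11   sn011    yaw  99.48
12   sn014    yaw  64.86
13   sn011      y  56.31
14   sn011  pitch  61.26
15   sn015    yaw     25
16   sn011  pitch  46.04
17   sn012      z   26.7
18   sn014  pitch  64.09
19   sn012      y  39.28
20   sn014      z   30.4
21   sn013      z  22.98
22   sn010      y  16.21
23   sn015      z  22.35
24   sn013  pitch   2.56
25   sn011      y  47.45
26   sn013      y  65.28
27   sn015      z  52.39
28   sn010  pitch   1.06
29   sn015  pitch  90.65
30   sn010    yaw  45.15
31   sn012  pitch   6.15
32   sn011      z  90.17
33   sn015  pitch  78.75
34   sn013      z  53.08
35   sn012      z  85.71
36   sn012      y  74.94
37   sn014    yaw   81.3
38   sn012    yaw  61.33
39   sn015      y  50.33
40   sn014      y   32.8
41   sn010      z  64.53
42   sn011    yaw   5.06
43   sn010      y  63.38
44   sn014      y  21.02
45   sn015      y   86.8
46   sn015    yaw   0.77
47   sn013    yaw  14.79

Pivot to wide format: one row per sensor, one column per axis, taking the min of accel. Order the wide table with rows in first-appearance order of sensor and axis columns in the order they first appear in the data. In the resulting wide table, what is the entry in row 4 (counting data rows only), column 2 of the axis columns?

26.7

With rows in first-appearance order of sensor, row 4 is sensor=sn012. axis columns in first-appearance order: y, z, pitch, yaw; column 2 is z.
Long rows with sensor=sn012, axis=z: min(26.7, 85.71) = 26.7.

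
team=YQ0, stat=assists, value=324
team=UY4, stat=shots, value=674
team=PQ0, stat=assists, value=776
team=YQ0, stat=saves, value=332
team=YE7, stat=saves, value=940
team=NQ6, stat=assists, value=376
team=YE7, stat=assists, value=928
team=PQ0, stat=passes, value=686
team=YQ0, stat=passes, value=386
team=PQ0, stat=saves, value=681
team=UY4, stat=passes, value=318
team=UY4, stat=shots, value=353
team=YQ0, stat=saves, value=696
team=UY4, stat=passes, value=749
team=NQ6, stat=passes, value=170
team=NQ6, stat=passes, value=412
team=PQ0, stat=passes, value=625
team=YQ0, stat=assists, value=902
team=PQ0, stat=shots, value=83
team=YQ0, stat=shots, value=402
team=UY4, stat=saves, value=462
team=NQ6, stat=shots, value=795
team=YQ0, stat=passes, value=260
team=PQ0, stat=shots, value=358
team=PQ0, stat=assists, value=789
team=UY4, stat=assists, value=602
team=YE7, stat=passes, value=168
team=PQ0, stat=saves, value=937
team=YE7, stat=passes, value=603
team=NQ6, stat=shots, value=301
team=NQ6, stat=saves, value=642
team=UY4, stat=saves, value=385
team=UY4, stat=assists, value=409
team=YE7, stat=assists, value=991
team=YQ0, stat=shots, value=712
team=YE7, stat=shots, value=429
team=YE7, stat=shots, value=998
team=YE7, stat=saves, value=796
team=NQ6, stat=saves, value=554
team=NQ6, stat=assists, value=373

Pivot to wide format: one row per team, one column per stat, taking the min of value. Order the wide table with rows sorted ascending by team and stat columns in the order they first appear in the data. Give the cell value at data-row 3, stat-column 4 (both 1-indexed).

With rows sorted ascending by team, row 3 is team=UY4. stat columns in first-appearance order: assists, shots, saves, passes; column 4 is passes.
Long rows with team=UY4, stat=passes: min(318, 749) = 318.

318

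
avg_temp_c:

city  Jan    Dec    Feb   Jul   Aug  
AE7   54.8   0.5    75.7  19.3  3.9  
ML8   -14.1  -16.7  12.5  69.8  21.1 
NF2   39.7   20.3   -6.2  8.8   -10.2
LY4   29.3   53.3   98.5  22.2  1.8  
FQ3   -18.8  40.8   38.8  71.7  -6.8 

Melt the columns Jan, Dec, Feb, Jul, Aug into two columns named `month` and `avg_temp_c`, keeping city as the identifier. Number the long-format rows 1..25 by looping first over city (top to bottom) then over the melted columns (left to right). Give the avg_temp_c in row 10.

25 rows total (5 × 5). Row 10: index ⌊(10-1)/5⌋ = 1 into city → ML8; (10-1) mod 5 = 4 into the melted columns → Aug.
So row 10 is (ML8, Aug, 21.1); avg_temp_c = 21.1.

21.1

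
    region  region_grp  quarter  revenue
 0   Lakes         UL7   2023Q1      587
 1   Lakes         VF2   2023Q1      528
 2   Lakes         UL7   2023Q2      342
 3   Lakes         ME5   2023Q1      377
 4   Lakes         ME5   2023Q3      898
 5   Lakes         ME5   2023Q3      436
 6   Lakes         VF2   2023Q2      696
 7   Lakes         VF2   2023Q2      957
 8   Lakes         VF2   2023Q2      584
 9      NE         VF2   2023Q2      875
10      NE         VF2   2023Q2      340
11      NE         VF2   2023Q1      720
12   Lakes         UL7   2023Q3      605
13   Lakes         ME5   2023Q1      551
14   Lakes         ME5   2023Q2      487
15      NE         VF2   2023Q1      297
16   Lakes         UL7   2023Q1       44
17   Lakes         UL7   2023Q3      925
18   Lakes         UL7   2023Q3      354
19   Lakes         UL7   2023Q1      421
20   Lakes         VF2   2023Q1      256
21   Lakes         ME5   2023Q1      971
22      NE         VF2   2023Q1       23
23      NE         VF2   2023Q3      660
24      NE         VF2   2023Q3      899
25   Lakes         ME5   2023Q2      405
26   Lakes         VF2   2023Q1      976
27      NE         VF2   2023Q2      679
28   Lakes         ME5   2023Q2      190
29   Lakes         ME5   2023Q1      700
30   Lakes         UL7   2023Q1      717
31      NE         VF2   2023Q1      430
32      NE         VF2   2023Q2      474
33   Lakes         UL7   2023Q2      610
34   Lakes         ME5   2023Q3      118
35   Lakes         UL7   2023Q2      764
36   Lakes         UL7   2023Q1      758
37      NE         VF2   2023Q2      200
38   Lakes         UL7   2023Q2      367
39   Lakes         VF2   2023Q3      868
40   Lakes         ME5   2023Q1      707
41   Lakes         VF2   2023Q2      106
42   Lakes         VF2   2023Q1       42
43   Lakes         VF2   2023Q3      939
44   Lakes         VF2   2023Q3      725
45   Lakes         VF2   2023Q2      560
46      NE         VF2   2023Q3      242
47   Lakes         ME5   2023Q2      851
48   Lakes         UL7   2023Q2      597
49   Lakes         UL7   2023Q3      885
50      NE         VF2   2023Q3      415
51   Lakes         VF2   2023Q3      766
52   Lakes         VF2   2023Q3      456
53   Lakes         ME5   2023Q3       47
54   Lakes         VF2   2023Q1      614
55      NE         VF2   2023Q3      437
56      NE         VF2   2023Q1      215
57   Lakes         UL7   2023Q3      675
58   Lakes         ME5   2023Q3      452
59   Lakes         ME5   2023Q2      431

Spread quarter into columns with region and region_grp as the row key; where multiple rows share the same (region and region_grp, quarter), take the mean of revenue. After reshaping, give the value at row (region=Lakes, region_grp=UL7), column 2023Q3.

688.80

Rows with region=Lakes, region_grp=UL7 and quarter=2023Q3: revenue values are 605, 925, 354, 885, 675.
(605 + 925 + 354 + 885 + 675) / 5 = 688.80.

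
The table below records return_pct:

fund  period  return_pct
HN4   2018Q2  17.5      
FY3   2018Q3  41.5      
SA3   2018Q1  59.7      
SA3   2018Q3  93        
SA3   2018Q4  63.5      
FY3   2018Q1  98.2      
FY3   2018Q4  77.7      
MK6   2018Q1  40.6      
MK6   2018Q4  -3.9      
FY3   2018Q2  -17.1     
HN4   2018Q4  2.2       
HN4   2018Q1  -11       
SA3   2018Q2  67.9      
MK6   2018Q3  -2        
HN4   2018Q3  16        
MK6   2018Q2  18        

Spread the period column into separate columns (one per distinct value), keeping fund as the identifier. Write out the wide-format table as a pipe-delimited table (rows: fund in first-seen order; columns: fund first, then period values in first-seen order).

| fund | 2018Q2 | 2018Q3 | 2018Q1 | 2018Q4 |
| HN4 | 17.5 | 16 | -11 | 2.2 |
| FY3 | -17.1 | 41.5 | 98.2 | 77.7 |
| SA3 | 67.9 | 93 | 59.7 | 63.5 |
| MK6 | 18 | -2 | 40.6 | -3.9 |

Columns: fund plus the 4 distinct period values (2018Q2, 2018Q3, 2018Q1, 2018Q4).
For example, row HN4 column 2018Q2 takes return_pct=17.5 from the long row (HN4, 2018Q2).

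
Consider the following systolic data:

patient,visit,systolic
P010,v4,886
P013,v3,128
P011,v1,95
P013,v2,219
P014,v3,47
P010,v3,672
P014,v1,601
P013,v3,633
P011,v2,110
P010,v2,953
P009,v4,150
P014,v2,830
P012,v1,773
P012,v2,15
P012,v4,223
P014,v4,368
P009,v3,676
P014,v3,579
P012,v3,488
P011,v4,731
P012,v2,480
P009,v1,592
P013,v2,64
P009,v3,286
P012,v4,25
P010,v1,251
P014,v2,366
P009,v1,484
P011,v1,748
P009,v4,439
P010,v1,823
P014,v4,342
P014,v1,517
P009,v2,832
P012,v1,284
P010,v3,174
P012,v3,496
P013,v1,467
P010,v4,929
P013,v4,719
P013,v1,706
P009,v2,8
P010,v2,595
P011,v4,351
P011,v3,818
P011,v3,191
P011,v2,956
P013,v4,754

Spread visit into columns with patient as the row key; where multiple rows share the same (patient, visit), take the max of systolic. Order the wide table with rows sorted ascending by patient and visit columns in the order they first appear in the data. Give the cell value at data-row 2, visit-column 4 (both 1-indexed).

With rows sorted ascending by patient, row 2 is patient=P010. visit columns in first-appearance order: v4, v3, v1, v2; column 4 is v2.
Long rows with patient=P010, visit=v2: max(953, 595) = 953.

953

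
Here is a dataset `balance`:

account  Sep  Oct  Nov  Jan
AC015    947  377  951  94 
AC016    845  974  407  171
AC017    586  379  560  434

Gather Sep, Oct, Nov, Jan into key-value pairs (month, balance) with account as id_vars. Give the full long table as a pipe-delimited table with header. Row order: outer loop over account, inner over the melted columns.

Each (account, column) pair becomes one row: 3 × 4 = 12 rows.
For example, (AC015, Sep) → balance=947.

| account | month | balance |
| AC015 | Sep | 947 |
| AC015 | Oct | 377 |
| AC015 | Nov | 951 |
| AC015 | Jan | 94 |
| AC016 | Sep | 845 |
| AC016 | Oct | 974 |
| AC016 | Nov | 407 |
| AC016 | Jan | 171 |
| AC017 | Sep | 586 |
| AC017 | Oct | 379 |
| AC017 | Nov | 560 |
| AC017 | Jan | 434 |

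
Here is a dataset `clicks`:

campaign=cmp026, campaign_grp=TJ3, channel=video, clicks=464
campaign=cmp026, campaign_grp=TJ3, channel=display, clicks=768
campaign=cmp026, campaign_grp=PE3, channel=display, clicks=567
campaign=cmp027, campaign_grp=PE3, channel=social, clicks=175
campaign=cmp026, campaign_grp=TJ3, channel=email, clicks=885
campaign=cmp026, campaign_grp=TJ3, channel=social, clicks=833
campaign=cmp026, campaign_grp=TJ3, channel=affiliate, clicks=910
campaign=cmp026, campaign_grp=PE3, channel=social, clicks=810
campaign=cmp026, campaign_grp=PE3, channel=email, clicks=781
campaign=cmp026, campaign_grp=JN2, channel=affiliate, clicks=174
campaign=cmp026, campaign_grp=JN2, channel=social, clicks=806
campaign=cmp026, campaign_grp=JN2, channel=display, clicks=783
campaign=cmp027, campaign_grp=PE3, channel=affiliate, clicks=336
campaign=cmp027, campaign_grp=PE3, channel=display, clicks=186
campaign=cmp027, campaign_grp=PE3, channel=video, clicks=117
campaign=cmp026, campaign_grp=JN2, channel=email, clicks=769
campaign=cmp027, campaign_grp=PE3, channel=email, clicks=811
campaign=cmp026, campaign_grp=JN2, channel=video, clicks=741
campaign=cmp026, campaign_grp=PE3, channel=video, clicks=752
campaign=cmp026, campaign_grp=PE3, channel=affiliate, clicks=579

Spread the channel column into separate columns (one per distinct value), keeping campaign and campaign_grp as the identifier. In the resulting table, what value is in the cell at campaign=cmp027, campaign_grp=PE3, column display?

Wide layout: rows indexed by campaign and campaign_grp, columns are the 5 distinct channel values (video, display, social, email, affiliate).
Cell (campaign=cmp027, campaign_grp=PE3, channel=display) draws from the long row where campaign=cmp027, campaign_grp=PE3 and channel=display, which has clicks=186.

186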